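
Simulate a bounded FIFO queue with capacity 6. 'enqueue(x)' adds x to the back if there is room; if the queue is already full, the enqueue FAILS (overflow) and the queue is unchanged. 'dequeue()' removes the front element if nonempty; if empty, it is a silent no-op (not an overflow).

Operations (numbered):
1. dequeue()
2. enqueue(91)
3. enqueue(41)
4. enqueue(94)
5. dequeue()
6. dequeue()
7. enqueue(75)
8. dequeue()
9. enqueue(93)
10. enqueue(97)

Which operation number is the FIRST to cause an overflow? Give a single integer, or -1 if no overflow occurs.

Answer: -1

Derivation:
1. dequeue(): empty, no-op, size=0
2. enqueue(91): size=1
3. enqueue(41): size=2
4. enqueue(94): size=3
5. dequeue(): size=2
6. dequeue(): size=1
7. enqueue(75): size=2
8. dequeue(): size=1
9. enqueue(93): size=2
10. enqueue(97): size=3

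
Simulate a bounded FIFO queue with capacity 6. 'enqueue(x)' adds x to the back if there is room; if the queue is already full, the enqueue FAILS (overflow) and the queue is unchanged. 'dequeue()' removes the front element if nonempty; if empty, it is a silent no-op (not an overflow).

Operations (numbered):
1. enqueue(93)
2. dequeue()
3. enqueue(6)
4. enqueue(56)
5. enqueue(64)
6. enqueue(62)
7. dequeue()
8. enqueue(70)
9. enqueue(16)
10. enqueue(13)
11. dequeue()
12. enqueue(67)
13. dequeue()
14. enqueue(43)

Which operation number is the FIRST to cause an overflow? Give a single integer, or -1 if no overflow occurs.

1. enqueue(93): size=1
2. dequeue(): size=0
3. enqueue(6): size=1
4. enqueue(56): size=2
5. enqueue(64): size=3
6. enqueue(62): size=4
7. dequeue(): size=3
8. enqueue(70): size=4
9. enqueue(16): size=5
10. enqueue(13): size=6
11. dequeue(): size=5
12. enqueue(67): size=6
13. dequeue(): size=5
14. enqueue(43): size=6

Answer: -1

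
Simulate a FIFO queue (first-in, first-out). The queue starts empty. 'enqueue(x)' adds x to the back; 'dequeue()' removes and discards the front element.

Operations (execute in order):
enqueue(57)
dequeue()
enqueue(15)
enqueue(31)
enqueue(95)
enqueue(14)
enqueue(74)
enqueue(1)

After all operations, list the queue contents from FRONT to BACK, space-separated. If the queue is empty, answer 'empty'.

Answer: 15 31 95 14 74 1

Derivation:
enqueue(57): [57]
dequeue(): []
enqueue(15): [15]
enqueue(31): [15, 31]
enqueue(95): [15, 31, 95]
enqueue(14): [15, 31, 95, 14]
enqueue(74): [15, 31, 95, 14, 74]
enqueue(1): [15, 31, 95, 14, 74, 1]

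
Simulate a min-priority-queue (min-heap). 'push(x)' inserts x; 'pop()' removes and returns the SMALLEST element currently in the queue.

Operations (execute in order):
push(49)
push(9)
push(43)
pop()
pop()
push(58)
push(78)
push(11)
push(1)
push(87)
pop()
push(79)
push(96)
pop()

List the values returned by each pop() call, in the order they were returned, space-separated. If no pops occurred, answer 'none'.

push(49): heap contents = [49]
push(9): heap contents = [9, 49]
push(43): heap contents = [9, 43, 49]
pop() → 9: heap contents = [43, 49]
pop() → 43: heap contents = [49]
push(58): heap contents = [49, 58]
push(78): heap contents = [49, 58, 78]
push(11): heap contents = [11, 49, 58, 78]
push(1): heap contents = [1, 11, 49, 58, 78]
push(87): heap contents = [1, 11, 49, 58, 78, 87]
pop() → 1: heap contents = [11, 49, 58, 78, 87]
push(79): heap contents = [11, 49, 58, 78, 79, 87]
push(96): heap contents = [11, 49, 58, 78, 79, 87, 96]
pop() → 11: heap contents = [49, 58, 78, 79, 87, 96]

Answer: 9 43 1 11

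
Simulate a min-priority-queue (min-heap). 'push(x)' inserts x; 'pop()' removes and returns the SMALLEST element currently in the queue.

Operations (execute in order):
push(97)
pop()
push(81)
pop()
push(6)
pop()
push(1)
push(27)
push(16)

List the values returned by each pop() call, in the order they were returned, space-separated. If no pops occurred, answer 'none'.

Answer: 97 81 6

Derivation:
push(97): heap contents = [97]
pop() → 97: heap contents = []
push(81): heap contents = [81]
pop() → 81: heap contents = []
push(6): heap contents = [6]
pop() → 6: heap contents = []
push(1): heap contents = [1]
push(27): heap contents = [1, 27]
push(16): heap contents = [1, 16, 27]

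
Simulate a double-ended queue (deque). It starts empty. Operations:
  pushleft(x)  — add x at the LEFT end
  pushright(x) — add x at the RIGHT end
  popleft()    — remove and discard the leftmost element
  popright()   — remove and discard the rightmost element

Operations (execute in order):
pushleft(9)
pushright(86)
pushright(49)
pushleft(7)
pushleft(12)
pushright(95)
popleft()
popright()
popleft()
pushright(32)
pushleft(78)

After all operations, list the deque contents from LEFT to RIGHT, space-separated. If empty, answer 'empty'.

Answer: 78 9 86 49 32

Derivation:
pushleft(9): [9]
pushright(86): [9, 86]
pushright(49): [9, 86, 49]
pushleft(7): [7, 9, 86, 49]
pushleft(12): [12, 7, 9, 86, 49]
pushright(95): [12, 7, 9, 86, 49, 95]
popleft(): [7, 9, 86, 49, 95]
popright(): [7, 9, 86, 49]
popleft(): [9, 86, 49]
pushright(32): [9, 86, 49, 32]
pushleft(78): [78, 9, 86, 49, 32]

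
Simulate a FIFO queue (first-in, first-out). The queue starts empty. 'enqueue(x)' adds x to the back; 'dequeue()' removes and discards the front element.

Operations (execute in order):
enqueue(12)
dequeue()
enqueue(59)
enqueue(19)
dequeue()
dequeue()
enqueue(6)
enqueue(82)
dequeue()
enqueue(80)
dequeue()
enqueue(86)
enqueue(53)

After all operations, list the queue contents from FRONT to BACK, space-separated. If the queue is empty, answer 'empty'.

enqueue(12): [12]
dequeue(): []
enqueue(59): [59]
enqueue(19): [59, 19]
dequeue(): [19]
dequeue(): []
enqueue(6): [6]
enqueue(82): [6, 82]
dequeue(): [82]
enqueue(80): [82, 80]
dequeue(): [80]
enqueue(86): [80, 86]
enqueue(53): [80, 86, 53]

Answer: 80 86 53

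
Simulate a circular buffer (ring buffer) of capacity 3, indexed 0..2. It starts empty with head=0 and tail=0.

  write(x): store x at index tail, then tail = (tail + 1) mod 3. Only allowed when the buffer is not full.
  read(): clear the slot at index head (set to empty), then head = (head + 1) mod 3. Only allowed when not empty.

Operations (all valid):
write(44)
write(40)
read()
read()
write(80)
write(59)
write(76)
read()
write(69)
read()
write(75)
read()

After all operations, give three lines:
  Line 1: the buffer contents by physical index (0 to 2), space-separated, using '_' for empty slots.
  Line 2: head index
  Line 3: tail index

write(44): buf=[44 _ _], head=0, tail=1, size=1
write(40): buf=[44 40 _], head=0, tail=2, size=2
read(): buf=[_ 40 _], head=1, tail=2, size=1
read(): buf=[_ _ _], head=2, tail=2, size=0
write(80): buf=[_ _ 80], head=2, tail=0, size=1
write(59): buf=[59 _ 80], head=2, tail=1, size=2
write(76): buf=[59 76 80], head=2, tail=2, size=3
read(): buf=[59 76 _], head=0, tail=2, size=2
write(69): buf=[59 76 69], head=0, tail=0, size=3
read(): buf=[_ 76 69], head=1, tail=0, size=2
write(75): buf=[75 76 69], head=1, tail=1, size=3
read(): buf=[75 _ 69], head=2, tail=1, size=2

Answer: 75 _ 69
2
1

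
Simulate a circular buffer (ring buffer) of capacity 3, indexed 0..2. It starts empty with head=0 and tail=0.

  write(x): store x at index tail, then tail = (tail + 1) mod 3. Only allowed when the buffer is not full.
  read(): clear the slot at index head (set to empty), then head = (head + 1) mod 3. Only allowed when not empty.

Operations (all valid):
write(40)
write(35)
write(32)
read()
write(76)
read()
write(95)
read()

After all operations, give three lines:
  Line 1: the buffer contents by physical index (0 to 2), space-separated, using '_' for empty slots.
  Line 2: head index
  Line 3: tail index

write(40): buf=[40 _ _], head=0, tail=1, size=1
write(35): buf=[40 35 _], head=0, tail=2, size=2
write(32): buf=[40 35 32], head=0, tail=0, size=3
read(): buf=[_ 35 32], head=1, tail=0, size=2
write(76): buf=[76 35 32], head=1, tail=1, size=3
read(): buf=[76 _ 32], head=2, tail=1, size=2
write(95): buf=[76 95 32], head=2, tail=2, size=3
read(): buf=[76 95 _], head=0, tail=2, size=2

Answer: 76 95 _
0
2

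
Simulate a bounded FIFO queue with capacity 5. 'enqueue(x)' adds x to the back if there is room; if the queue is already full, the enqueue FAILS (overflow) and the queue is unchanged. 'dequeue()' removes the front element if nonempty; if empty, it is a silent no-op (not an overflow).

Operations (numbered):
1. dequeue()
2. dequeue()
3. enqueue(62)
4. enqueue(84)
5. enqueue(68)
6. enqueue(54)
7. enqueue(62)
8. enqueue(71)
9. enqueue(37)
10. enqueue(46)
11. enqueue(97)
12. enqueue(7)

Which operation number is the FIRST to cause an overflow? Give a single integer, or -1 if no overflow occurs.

Answer: 8

Derivation:
1. dequeue(): empty, no-op, size=0
2. dequeue(): empty, no-op, size=0
3. enqueue(62): size=1
4. enqueue(84): size=2
5. enqueue(68): size=3
6. enqueue(54): size=4
7. enqueue(62): size=5
8. enqueue(71): size=5=cap → OVERFLOW (fail)
9. enqueue(37): size=5=cap → OVERFLOW (fail)
10. enqueue(46): size=5=cap → OVERFLOW (fail)
11. enqueue(97): size=5=cap → OVERFLOW (fail)
12. enqueue(7): size=5=cap → OVERFLOW (fail)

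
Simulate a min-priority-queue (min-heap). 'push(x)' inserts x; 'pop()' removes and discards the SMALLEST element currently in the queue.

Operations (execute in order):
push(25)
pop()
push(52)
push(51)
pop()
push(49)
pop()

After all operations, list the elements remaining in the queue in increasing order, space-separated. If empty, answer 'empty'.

push(25): heap contents = [25]
pop() → 25: heap contents = []
push(52): heap contents = [52]
push(51): heap contents = [51, 52]
pop() → 51: heap contents = [52]
push(49): heap contents = [49, 52]
pop() → 49: heap contents = [52]

Answer: 52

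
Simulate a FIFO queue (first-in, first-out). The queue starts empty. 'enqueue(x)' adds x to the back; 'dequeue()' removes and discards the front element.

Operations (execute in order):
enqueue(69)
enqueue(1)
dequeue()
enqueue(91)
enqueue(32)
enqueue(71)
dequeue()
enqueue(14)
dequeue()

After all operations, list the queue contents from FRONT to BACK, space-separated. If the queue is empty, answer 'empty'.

Answer: 32 71 14

Derivation:
enqueue(69): [69]
enqueue(1): [69, 1]
dequeue(): [1]
enqueue(91): [1, 91]
enqueue(32): [1, 91, 32]
enqueue(71): [1, 91, 32, 71]
dequeue(): [91, 32, 71]
enqueue(14): [91, 32, 71, 14]
dequeue(): [32, 71, 14]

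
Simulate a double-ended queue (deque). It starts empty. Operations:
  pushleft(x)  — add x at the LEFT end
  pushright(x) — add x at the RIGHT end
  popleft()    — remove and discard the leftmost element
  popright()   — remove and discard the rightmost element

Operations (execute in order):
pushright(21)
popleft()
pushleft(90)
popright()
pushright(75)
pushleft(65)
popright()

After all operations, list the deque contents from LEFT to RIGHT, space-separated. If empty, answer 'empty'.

pushright(21): [21]
popleft(): []
pushleft(90): [90]
popright(): []
pushright(75): [75]
pushleft(65): [65, 75]
popright(): [65]

Answer: 65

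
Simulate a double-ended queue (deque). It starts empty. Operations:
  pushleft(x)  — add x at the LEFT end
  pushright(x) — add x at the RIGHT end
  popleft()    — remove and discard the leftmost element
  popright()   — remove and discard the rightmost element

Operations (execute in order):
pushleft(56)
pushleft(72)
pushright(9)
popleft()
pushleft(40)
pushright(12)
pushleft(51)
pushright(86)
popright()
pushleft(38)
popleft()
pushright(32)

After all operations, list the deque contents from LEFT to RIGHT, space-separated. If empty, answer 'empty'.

pushleft(56): [56]
pushleft(72): [72, 56]
pushright(9): [72, 56, 9]
popleft(): [56, 9]
pushleft(40): [40, 56, 9]
pushright(12): [40, 56, 9, 12]
pushleft(51): [51, 40, 56, 9, 12]
pushright(86): [51, 40, 56, 9, 12, 86]
popright(): [51, 40, 56, 9, 12]
pushleft(38): [38, 51, 40, 56, 9, 12]
popleft(): [51, 40, 56, 9, 12]
pushright(32): [51, 40, 56, 9, 12, 32]

Answer: 51 40 56 9 12 32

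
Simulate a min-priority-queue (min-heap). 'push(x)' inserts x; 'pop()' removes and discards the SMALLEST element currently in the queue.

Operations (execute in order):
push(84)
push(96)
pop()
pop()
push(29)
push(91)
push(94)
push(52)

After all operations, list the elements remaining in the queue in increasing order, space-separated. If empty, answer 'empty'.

Answer: 29 52 91 94

Derivation:
push(84): heap contents = [84]
push(96): heap contents = [84, 96]
pop() → 84: heap contents = [96]
pop() → 96: heap contents = []
push(29): heap contents = [29]
push(91): heap contents = [29, 91]
push(94): heap contents = [29, 91, 94]
push(52): heap contents = [29, 52, 91, 94]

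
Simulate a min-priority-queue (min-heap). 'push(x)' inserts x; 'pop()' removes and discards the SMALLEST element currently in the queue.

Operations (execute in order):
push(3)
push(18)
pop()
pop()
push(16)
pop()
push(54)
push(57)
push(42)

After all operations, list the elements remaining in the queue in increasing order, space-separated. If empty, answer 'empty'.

push(3): heap contents = [3]
push(18): heap contents = [3, 18]
pop() → 3: heap contents = [18]
pop() → 18: heap contents = []
push(16): heap contents = [16]
pop() → 16: heap contents = []
push(54): heap contents = [54]
push(57): heap contents = [54, 57]
push(42): heap contents = [42, 54, 57]

Answer: 42 54 57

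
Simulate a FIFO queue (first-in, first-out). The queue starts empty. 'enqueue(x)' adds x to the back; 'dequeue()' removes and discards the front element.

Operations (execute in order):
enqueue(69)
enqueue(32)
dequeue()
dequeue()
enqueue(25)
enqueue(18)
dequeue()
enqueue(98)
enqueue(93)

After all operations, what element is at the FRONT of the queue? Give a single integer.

Answer: 18

Derivation:
enqueue(69): queue = [69]
enqueue(32): queue = [69, 32]
dequeue(): queue = [32]
dequeue(): queue = []
enqueue(25): queue = [25]
enqueue(18): queue = [25, 18]
dequeue(): queue = [18]
enqueue(98): queue = [18, 98]
enqueue(93): queue = [18, 98, 93]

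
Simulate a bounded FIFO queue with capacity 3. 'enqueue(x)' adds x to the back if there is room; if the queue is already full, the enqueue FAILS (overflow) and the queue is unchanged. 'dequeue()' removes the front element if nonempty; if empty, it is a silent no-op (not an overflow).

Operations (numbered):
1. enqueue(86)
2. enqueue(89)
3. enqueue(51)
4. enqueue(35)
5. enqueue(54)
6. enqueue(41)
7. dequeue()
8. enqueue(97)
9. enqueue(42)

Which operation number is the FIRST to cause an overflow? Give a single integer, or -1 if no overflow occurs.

Answer: 4

Derivation:
1. enqueue(86): size=1
2. enqueue(89): size=2
3. enqueue(51): size=3
4. enqueue(35): size=3=cap → OVERFLOW (fail)
5. enqueue(54): size=3=cap → OVERFLOW (fail)
6. enqueue(41): size=3=cap → OVERFLOW (fail)
7. dequeue(): size=2
8. enqueue(97): size=3
9. enqueue(42): size=3=cap → OVERFLOW (fail)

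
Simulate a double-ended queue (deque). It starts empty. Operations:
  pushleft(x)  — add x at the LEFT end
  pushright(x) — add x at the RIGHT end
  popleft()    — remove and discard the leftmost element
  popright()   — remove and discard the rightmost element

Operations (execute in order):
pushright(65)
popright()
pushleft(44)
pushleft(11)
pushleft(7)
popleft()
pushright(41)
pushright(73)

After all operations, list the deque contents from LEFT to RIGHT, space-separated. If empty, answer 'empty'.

pushright(65): [65]
popright(): []
pushleft(44): [44]
pushleft(11): [11, 44]
pushleft(7): [7, 11, 44]
popleft(): [11, 44]
pushright(41): [11, 44, 41]
pushright(73): [11, 44, 41, 73]

Answer: 11 44 41 73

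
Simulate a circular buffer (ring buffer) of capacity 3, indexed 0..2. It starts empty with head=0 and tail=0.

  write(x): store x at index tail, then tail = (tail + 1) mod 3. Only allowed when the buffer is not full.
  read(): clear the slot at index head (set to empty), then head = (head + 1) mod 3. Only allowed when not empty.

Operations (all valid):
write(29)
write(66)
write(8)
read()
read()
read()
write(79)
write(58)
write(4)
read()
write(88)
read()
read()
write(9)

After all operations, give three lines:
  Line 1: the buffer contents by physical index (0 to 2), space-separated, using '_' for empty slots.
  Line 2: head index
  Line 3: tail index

Answer: 88 9 _
0
2

Derivation:
write(29): buf=[29 _ _], head=0, tail=1, size=1
write(66): buf=[29 66 _], head=0, tail=2, size=2
write(8): buf=[29 66 8], head=0, tail=0, size=3
read(): buf=[_ 66 8], head=1, tail=0, size=2
read(): buf=[_ _ 8], head=2, tail=0, size=1
read(): buf=[_ _ _], head=0, tail=0, size=0
write(79): buf=[79 _ _], head=0, tail=1, size=1
write(58): buf=[79 58 _], head=0, tail=2, size=2
write(4): buf=[79 58 4], head=0, tail=0, size=3
read(): buf=[_ 58 4], head=1, tail=0, size=2
write(88): buf=[88 58 4], head=1, tail=1, size=3
read(): buf=[88 _ 4], head=2, tail=1, size=2
read(): buf=[88 _ _], head=0, tail=1, size=1
write(9): buf=[88 9 _], head=0, tail=2, size=2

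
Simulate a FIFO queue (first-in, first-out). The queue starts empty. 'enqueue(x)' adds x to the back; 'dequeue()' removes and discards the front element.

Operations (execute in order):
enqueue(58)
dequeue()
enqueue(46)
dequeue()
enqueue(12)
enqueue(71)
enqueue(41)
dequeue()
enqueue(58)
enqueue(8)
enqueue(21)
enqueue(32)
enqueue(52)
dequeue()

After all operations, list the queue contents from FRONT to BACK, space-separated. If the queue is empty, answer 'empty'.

enqueue(58): [58]
dequeue(): []
enqueue(46): [46]
dequeue(): []
enqueue(12): [12]
enqueue(71): [12, 71]
enqueue(41): [12, 71, 41]
dequeue(): [71, 41]
enqueue(58): [71, 41, 58]
enqueue(8): [71, 41, 58, 8]
enqueue(21): [71, 41, 58, 8, 21]
enqueue(32): [71, 41, 58, 8, 21, 32]
enqueue(52): [71, 41, 58, 8, 21, 32, 52]
dequeue(): [41, 58, 8, 21, 32, 52]

Answer: 41 58 8 21 32 52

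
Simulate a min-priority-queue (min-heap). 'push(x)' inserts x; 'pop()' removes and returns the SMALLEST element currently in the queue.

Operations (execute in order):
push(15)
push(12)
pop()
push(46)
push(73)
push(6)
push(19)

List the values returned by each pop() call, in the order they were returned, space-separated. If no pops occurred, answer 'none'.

push(15): heap contents = [15]
push(12): heap contents = [12, 15]
pop() → 12: heap contents = [15]
push(46): heap contents = [15, 46]
push(73): heap contents = [15, 46, 73]
push(6): heap contents = [6, 15, 46, 73]
push(19): heap contents = [6, 15, 19, 46, 73]

Answer: 12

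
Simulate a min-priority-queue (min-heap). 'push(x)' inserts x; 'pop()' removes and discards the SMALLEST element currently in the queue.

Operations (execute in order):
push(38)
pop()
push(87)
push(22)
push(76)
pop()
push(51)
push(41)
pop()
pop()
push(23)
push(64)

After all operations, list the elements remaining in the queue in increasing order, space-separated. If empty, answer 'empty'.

push(38): heap contents = [38]
pop() → 38: heap contents = []
push(87): heap contents = [87]
push(22): heap contents = [22, 87]
push(76): heap contents = [22, 76, 87]
pop() → 22: heap contents = [76, 87]
push(51): heap contents = [51, 76, 87]
push(41): heap contents = [41, 51, 76, 87]
pop() → 41: heap contents = [51, 76, 87]
pop() → 51: heap contents = [76, 87]
push(23): heap contents = [23, 76, 87]
push(64): heap contents = [23, 64, 76, 87]

Answer: 23 64 76 87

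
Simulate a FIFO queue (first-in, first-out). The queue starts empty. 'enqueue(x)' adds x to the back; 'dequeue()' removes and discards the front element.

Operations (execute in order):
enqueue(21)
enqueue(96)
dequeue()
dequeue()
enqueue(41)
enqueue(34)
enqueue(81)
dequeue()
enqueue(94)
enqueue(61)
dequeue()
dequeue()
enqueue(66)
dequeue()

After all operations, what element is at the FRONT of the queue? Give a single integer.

enqueue(21): queue = [21]
enqueue(96): queue = [21, 96]
dequeue(): queue = [96]
dequeue(): queue = []
enqueue(41): queue = [41]
enqueue(34): queue = [41, 34]
enqueue(81): queue = [41, 34, 81]
dequeue(): queue = [34, 81]
enqueue(94): queue = [34, 81, 94]
enqueue(61): queue = [34, 81, 94, 61]
dequeue(): queue = [81, 94, 61]
dequeue(): queue = [94, 61]
enqueue(66): queue = [94, 61, 66]
dequeue(): queue = [61, 66]

Answer: 61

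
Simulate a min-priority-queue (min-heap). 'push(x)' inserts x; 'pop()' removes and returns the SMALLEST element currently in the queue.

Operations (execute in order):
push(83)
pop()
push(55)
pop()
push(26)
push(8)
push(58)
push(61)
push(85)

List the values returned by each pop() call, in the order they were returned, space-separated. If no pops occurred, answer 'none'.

push(83): heap contents = [83]
pop() → 83: heap contents = []
push(55): heap contents = [55]
pop() → 55: heap contents = []
push(26): heap contents = [26]
push(8): heap contents = [8, 26]
push(58): heap contents = [8, 26, 58]
push(61): heap contents = [8, 26, 58, 61]
push(85): heap contents = [8, 26, 58, 61, 85]

Answer: 83 55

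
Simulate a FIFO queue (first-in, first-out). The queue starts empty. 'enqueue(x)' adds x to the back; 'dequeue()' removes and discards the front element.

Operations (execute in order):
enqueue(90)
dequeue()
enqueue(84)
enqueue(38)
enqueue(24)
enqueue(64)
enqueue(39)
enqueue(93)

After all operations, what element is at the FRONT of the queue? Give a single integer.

enqueue(90): queue = [90]
dequeue(): queue = []
enqueue(84): queue = [84]
enqueue(38): queue = [84, 38]
enqueue(24): queue = [84, 38, 24]
enqueue(64): queue = [84, 38, 24, 64]
enqueue(39): queue = [84, 38, 24, 64, 39]
enqueue(93): queue = [84, 38, 24, 64, 39, 93]

Answer: 84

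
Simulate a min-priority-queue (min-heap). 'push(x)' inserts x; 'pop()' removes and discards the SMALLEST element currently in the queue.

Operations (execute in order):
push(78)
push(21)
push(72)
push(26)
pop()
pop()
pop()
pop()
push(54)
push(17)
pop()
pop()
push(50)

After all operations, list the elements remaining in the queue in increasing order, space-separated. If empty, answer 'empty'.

push(78): heap contents = [78]
push(21): heap contents = [21, 78]
push(72): heap contents = [21, 72, 78]
push(26): heap contents = [21, 26, 72, 78]
pop() → 21: heap contents = [26, 72, 78]
pop() → 26: heap contents = [72, 78]
pop() → 72: heap contents = [78]
pop() → 78: heap contents = []
push(54): heap contents = [54]
push(17): heap contents = [17, 54]
pop() → 17: heap contents = [54]
pop() → 54: heap contents = []
push(50): heap contents = [50]

Answer: 50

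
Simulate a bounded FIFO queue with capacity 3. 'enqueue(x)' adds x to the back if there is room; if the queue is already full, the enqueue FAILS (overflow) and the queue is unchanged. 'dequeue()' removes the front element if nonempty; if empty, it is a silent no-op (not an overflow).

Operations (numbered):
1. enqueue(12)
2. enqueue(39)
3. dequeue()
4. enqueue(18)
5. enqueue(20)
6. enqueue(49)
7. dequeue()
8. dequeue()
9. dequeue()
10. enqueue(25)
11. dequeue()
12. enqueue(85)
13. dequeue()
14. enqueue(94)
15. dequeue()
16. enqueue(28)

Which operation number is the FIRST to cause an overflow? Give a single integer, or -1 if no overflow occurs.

Answer: 6

Derivation:
1. enqueue(12): size=1
2. enqueue(39): size=2
3. dequeue(): size=1
4. enqueue(18): size=2
5. enqueue(20): size=3
6. enqueue(49): size=3=cap → OVERFLOW (fail)
7. dequeue(): size=2
8. dequeue(): size=1
9. dequeue(): size=0
10. enqueue(25): size=1
11. dequeue(): size=0
12. enqueue(85): size=1
13. dequeue(): size=0
14. enqueue(94): size=1
15. dequeue(): size=0
16. enqueue(28): size=1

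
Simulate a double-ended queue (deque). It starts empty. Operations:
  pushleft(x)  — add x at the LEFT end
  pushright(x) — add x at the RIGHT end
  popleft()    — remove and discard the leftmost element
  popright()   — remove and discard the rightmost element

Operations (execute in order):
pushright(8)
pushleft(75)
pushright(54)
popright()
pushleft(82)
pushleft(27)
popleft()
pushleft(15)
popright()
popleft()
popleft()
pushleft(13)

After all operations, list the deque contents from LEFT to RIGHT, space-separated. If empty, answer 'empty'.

pushright(8): [8]
pushleft(75): [75, 8]
pushright(54): [75, 8, 54]
popright(): [75, 8]
pushleft(82): [82, 75, 8]
pushleft(27): [27, 82, 75, 8]
popleft(): [82, 75, 8]
pushleft(15): [15, 82, 75, 8]
popright(): [15, 82, 75]
popleft(): [82, 75]
popleft(): [75]
pushleft(13): [13, 75]

Answer: 13 75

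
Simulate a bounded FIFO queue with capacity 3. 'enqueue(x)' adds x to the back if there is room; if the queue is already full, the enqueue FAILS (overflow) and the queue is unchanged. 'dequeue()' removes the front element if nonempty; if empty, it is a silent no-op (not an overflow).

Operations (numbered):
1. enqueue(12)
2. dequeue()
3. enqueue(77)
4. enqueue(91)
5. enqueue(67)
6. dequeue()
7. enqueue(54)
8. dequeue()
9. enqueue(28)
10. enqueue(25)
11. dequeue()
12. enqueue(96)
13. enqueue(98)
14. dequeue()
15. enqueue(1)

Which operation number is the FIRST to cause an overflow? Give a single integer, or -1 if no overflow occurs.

1. enqueue(12): size=1
2. dequeue(): size=0
3. enqueue(77): size=1
4. enqueue(91): size=2
5. enqueue(67): size=3
6. dequeue(): size=2
7. enqueue(54): size=3
8. dequeue(): size=2
9. enqueue(28): size=3
10. enqueue(25): size=3=cap → OVERFLOW (fail)
11. dequeue(): size=2
12. enqueue(96): size=3
13. enqueue(98): size=3=cap → OVERFLOW (fail)
14. dequeue(): size=2
15. enqueue(1): size=3

Answer: 10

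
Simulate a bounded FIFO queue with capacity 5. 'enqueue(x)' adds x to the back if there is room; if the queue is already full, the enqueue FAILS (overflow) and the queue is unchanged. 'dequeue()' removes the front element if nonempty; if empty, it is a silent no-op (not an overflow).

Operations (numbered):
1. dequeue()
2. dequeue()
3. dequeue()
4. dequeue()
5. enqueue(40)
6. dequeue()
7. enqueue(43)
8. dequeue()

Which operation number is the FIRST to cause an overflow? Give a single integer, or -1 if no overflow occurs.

Answer: -1

Derivation:
1. dequeue(): empty, no-op, size=0
2. dequeue(): empty, no-op, size=0
3. dequeue(): empty, no-op, size=0
4. dequeue(): empty, no-op, size=0
5. enqueue(40): size=1
6. dequeue(): size=0
7. enqueue(43): size=1
8. dequeue(): size=0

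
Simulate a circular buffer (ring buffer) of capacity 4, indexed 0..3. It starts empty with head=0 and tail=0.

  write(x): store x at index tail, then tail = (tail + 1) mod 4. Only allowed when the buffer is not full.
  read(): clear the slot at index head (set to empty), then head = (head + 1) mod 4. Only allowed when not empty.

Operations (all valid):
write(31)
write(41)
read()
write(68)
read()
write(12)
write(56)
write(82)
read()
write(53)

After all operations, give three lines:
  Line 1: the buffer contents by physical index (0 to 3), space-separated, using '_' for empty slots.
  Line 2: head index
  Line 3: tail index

Answer: 56 82 53 12
3
3

Derivation:
write(31): buf=[31 _ _ _], head=0, tail=1, size=1
write(41): buf=[31 41 _ _], head=0, tail=2, size=2
read(): buf=[_ 41 _ _], head=1, tail=2, size=1
write(68): buf=[_ 41 68 _], head=1, tail=3, size=2
read(): buf=[_ _ 68 _], head=2, tail=3, size=1
write(12): buf=[_ _ 68 12], head=2, tail=0, size=2
write(56): buf=[56 _ 68 12], head=2, tail=1, size=3
write(82): buf=[56 82 68 12], head=2, tail=2, size=4
read(): buf=[56 82 _ 12], head=3, tail=2, size=3
write(53): buf=[56 82 53 12], head=3, tail=3, size=4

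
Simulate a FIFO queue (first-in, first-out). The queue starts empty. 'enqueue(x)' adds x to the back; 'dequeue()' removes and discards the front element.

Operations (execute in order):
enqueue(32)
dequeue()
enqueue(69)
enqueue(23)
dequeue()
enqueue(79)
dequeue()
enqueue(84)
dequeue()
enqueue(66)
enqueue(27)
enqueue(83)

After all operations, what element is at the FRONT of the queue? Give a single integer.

enqueue(32): queue = [32]
dequeue(): queue = []
enqueue(69): queue = [69]
enqueue(23): queue = [69, 23]
dequeue(): queue = [23]
enqueue(79): queue = [23, 79]
dequeue(): queue = [79]
enqueue(84): queue = [79, 84]
dequeue(): queue = [84]
enqueue(66): queue = [84, 66]
enqueue(27): queue = [84, 66, 27]
enqueue(83): queue = [84, 66, 27, 83]

Answer: 84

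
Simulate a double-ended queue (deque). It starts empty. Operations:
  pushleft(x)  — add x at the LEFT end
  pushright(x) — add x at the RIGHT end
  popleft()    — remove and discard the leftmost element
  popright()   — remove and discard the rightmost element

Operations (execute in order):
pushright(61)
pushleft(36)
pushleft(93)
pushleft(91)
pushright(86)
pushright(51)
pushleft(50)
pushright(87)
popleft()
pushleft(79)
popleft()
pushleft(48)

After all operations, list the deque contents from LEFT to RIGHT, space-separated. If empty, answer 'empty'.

Answer: 48 91 93 36 61 86 51 87

Derivation:
pushright(61): [61]
pushleft(36): [36, 61]
pushleft(93): [93, 36, 61]
pushleft(91): [91, 93, 36, 61]
pushright(86): [91, 93, 36, 61, 86]
pushright(51): [91, 93, 36, 61, 86, 51]
pushleft(50): [50, 91, 93, 36, 61, 86, 51]
pushright(87): [50, 91, 93, 36, 61, 86, 51, 87]
popleft(): [91, 93, 36, 61, 86, 51, 87]
pushleft(79): [79, 91, 93, 36, 61, 86, 51, 87]
popleft(): [91, 93, 36, 61, 86, 51, 87]
pushleft(48): [48, 91, 93, 36, 61, 86, 51, 87]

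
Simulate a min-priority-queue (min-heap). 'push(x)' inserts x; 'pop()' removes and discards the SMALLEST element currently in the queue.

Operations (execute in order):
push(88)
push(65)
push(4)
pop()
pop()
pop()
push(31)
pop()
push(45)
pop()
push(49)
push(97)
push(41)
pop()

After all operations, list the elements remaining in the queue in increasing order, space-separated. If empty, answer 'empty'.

Answer: 49 97

Derivation:
push(88): heap contents = [88]
push(65): heap contents = [65, 88]
push(4): heap contents = [4, 65, 88]
pop() → 4: heap contents = [65, 88]
pop() → 65: heap contents = [88]
pop() → 88: heap contents = []
push(31): heap contents = [31]
pop() → 31: heap contents = []
push(45): heap contents = [45]
pop() → 45: heap contents = []
push(49): heap contents = [49]
push(97): heap contents = [49, 97]
push(41): heap contents = [41, 49, 97]
pop() → 41: heap contents = [49, 97]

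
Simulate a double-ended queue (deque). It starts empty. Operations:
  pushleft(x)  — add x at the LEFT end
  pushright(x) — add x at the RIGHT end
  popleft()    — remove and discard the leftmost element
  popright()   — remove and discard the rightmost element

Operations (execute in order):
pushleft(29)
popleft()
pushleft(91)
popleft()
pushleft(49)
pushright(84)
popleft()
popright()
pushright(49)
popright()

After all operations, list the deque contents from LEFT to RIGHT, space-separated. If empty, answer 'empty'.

pushleft(29): [29]
popleft(): []
pushleft(91): [91]
popleft(): []
pushleft(49): [49]
pushright(84): [49, 84]
popleft(): [84]
popright(): []
pushright(49): [49]
popright(): []

Answer: empty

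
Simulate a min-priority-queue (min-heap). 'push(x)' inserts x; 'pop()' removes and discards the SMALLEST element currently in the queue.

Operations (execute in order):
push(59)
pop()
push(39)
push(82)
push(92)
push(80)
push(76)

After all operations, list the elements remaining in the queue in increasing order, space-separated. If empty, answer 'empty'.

Answer: 39 76 80 82 92

Derivation:
push(59): heap contents = [59]
pop() → 59: heap contents = []
push(39): heap contents = [39]
push(82): heap contents = [39, 82]
push(92): heap contents = [39, 82, 92]
push(80): heap contents = [39, 80, 82, 92]
push(76): heap contents = [39, 76, 80, 82, 92]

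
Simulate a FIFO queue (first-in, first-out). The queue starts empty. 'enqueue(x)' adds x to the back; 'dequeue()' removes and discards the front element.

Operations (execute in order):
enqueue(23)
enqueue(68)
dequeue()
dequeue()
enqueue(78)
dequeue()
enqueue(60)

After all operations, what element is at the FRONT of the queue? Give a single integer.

Answer: 60

Derivation:
enqueue(23): queue = [23]
enqueue(68): queue = [23, 68]
dequeue(): queue = [68]
dequeue(): queue = []
enqueue(78): queue = [78]
dequeue(): queue = []
enqueue(60): queue = [60]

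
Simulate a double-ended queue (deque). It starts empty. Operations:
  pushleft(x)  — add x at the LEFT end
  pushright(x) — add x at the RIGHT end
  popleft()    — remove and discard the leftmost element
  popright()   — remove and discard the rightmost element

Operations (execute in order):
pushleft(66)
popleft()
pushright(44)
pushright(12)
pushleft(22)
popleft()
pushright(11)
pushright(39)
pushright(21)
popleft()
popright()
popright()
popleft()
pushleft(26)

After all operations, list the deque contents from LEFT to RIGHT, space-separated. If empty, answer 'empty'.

Answer: 26 11

Derivation:
pushleft(66): [66]
popleft(): []
pushright(44): [44]
pushright(12): [44, 12]
pushleft(22): [22, 44, 12]
popleft(): [44, 12]
pushright(11): [44, 12, 11]
pushright(39): [44, 12, 11, 39]
pushright(21): [44, 12, 11, 39, 21]
popleft(): [12, 11, 39, 21]
popright(): [12, 11, 39]
popright(): [12, 11]
popleft(): [11]
pushleft(26): [26, 11]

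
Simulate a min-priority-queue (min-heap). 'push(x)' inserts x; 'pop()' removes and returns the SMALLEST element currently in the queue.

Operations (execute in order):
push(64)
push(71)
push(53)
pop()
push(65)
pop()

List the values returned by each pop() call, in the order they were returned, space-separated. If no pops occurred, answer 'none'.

Answer: 53 64

Derivation:
push(64): heap contents = [64]
push(71): heap contents = [64, 71]
push(53): heap contents = [53, 64, 71]
pop() → 53: heap contents = [64, 71]
push(65): heap contents = [64, 65, 71]
pop() → 64: heap contents = [65, 71]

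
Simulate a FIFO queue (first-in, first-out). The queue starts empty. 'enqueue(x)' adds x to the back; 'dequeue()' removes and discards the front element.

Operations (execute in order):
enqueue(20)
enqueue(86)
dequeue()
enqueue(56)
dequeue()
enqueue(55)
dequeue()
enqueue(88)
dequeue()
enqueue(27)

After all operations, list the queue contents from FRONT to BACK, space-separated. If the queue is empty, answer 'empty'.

enqueue(20): [20]
enqueue(86): [20, 86]
dequeue(): [86]
enqueue(56): [86, 56]
dequeue(): [56]
enqueue(55): [56, 55]
dequeue(): [55]
enqueue(88): [55, 88]
dequeue(): [88]
enqueue(27): [88, 27]

Answer: 88 27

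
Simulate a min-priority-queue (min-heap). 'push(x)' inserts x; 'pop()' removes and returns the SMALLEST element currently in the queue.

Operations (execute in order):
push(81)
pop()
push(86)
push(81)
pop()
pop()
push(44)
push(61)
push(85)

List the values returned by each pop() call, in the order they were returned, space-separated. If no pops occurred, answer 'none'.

Answer: 81 81 86

Derivation:
push(81): heap contents = [81]
pop() → 81: heap contents = []
push(86): heap contents = [86]
push(81): heap contents = [81, 86]
pop() → 81: heap contents = [86]
pop() → 86: heap contents = []
push(44): heap contents = [44]
push(61): heap contents = [44, 61]
push(85): heap contents = [44, 61, 85]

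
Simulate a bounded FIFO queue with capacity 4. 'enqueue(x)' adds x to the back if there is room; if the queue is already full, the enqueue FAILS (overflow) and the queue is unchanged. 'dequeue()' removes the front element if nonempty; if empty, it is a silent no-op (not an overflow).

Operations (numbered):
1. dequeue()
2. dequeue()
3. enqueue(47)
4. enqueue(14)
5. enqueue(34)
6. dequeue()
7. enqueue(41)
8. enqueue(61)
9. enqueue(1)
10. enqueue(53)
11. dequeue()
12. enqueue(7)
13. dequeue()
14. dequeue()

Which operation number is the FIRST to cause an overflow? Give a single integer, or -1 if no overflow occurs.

Answer: 9

Derivation:
1. dequeue(): empty, no-op, size=0
2. dequeue(): empty, no-op, size=0
3. enqueue(47): size=1
4. enqueue(14): size=2
5. enqueue(34): size=3
6. dequeue(): size=2
7. enqueue(41): size=3
8. enqueue(61): size=4
9. enqueue(1): size=4=cap → OVERFLOW (fail)
10. enqueue(53): size=4=cap → OVERFLOW (fail)
11. dequeue(): size=3
12. enqueue(7): size=4
13. dequeue(): size=3
14. dequeue(): size=2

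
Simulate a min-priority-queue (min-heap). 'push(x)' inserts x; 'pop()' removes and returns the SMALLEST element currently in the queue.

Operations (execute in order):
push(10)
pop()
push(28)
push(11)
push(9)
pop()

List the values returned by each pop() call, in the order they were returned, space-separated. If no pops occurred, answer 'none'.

push(10): heap contents = [10]
pop() → 10: heap contents = []
push(28): heap contents = [28]
push(11): heap contents = [11, 28]
push(9): heap contents = [9, 11, 28]
pop() → 9: heap contents = [11, 28]

Answer: 10 9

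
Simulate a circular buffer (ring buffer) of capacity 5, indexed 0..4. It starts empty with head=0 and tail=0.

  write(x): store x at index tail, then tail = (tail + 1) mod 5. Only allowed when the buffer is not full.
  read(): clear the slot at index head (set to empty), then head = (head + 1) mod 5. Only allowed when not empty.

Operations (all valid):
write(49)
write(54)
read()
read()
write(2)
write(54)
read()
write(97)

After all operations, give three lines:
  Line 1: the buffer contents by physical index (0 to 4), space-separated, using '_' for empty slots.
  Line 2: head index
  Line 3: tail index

write(49): buf=[49 _ _ _ _], head=0, tail=1, size=1
write(54): buf=[49 54 _ _ _], head=0, tail=2, size=2
read(): buf=[_ 54 _ _ _], head=1, tail=2, size=1
read(): buf=[_ _ _ _ _], head=2, tail=2, size=0
write(2): buf=[_ _ 2 _ _], head=2, tail=3, size=1
write(54): buf=[_ _ 2 54 _], head=2, tail=4, size=2
read(): buf=[_ _ _ 54 _], head=3, tail=4, size=1
write(97): buf=[_ _ _ 54 97], head=3, tail=0, size=2

Answer: _ _ _ 54 97
3
0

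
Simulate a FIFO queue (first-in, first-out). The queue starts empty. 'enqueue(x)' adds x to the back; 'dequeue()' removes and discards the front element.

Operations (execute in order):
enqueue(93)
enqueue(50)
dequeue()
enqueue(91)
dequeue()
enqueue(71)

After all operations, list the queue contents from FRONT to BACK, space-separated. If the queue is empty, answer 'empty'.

Answer: 91 71

Derivation:
enqueue(93): [93]
enqueue(50): [93, 50]
dequeue(): [50]
enqueue(91): [50, 91]
dequeue(): [91]
enqueue(71): [91, 71]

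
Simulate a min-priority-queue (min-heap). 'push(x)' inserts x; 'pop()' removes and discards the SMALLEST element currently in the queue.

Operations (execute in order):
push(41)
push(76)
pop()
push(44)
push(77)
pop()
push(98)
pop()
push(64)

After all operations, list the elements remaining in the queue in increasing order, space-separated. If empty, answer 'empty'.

push(41): heap contents = [41]
push(76): heap contents = [41, 76]
pop() → 41: heap contents = [76]
push(44): heap contents = [44, 76]
push(77): heap contents = [44, 76, 77]
pop() → 44: heap contents = [76, 77]
push(98): heap contents = [76, 77, 98]
pop() → 76: heap contents = [77, 98]
push(64): heap contents = [64, 77, 98]

Answer: 64 77 98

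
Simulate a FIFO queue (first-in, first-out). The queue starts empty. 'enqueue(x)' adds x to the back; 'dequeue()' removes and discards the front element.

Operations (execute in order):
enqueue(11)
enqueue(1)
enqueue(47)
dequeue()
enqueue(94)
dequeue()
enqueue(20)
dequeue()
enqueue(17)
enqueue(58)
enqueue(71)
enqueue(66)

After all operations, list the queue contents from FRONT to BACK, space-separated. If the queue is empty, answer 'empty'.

Answer: 94 20 17 58 71 66

Derivation:
enqueue(11): [11]
enqueue(1): [11, 1]
enqueue(47): [11, 1, 47]
dequeue(): [1, 47]
enqueue(94): [1, 47, 94]
dequeue(): [47, 94]
enqueue(20): [47, 94, 20]
dequeue(): [94, 20]
enqueue(17): [94, 20, 17]
enqueue(58): [94, 20, 17, 58]
enqueue(71): [94, 20, 17, 58, 71]
enqueue(66): [94, 20, 17, 58, 71, 66]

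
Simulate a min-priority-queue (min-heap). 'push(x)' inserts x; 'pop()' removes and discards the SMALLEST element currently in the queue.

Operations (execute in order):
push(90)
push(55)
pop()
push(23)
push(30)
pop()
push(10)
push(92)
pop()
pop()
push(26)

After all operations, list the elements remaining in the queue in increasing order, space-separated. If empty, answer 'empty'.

push(90): heap contents = [90]
push(55): heap contents = [55, 90]
pop() → 55: heap contents = [90]
push(23): heap contents = [23, 90]
push(30): heap contents = [23, 30, 90]
pop() → 23: heap contents = [30, 90]
push(10): heap contents = [10, 30, 90]
push(92): heap contents = [10, 30, 90, 92]
pop() → 10: heap contents = [30, 90, 92]
pop() → 30: heap contents = [90, 92]
push(26): heap contents = [26, 90, 92]

Answer: 26 90 92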